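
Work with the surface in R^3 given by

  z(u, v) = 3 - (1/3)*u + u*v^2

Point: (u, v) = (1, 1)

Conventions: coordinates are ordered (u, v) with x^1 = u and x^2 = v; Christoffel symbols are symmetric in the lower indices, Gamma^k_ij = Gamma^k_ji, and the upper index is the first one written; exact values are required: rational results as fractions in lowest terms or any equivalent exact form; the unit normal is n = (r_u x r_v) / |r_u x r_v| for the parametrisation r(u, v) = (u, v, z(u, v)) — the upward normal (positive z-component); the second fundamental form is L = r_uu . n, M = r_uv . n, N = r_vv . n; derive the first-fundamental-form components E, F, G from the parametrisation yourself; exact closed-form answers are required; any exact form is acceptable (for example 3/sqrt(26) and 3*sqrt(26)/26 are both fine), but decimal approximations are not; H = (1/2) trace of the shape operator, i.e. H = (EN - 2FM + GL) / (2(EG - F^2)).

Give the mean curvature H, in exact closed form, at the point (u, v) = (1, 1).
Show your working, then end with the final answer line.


z_u = 2/3, z_v = 2, z_uu = 0, z_uv = 2, z_vv = 2
E = 13/9, F = 4/3, G = 5; answer radicand W^2 = 49/9
unnormalised second-form numerators: l = 0, m = 2, n = 2; L = l/sqrt(49/9), and similarly M = m/sqrt(W^2), N = n/sqrt(W^2)
H = (E*n - 2*F*m + G*l) / (2*(EG - F^2)*sqrt(W^2)); E*n - 2*F*m + G*l = -22/9, EG - F^2 = 49/9, so H = (-11/49)/sqrt(49/9)

Answer: H = -33/343


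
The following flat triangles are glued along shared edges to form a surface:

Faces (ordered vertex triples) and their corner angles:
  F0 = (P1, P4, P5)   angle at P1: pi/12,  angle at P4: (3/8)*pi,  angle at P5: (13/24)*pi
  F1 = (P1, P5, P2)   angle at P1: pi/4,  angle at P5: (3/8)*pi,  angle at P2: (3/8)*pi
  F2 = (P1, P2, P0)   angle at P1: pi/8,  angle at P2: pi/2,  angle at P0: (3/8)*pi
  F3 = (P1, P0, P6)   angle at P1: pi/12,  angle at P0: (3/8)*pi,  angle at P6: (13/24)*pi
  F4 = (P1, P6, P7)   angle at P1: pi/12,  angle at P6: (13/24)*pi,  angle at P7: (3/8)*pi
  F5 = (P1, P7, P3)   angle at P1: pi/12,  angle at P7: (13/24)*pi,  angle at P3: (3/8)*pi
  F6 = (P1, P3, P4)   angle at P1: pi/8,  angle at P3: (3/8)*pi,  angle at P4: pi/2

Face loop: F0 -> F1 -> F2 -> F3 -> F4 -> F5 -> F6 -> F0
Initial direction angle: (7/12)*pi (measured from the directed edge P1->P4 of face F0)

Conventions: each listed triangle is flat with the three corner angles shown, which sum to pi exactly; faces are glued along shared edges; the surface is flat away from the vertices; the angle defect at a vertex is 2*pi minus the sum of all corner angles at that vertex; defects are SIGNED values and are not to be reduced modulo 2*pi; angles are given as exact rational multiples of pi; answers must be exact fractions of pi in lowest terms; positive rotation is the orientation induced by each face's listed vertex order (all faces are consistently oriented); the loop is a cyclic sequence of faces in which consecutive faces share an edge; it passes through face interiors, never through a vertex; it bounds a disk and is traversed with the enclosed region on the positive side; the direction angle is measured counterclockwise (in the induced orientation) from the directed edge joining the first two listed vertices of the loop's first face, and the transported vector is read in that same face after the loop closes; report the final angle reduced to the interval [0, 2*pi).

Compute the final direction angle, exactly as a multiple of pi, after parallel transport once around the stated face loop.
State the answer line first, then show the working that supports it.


Answer: final direction angle = (7/4)*pi

enclosed vertex P1: corner angles sum to (5/6)*pi, defect = 2*pi - (5/6)*pi = (7/6)*pi
by Gauss-Bonnet the loop rotates the vector by the enclosed defect sum (positive orientation, mod 2*pi)
final angle = (7/12)*pi + (7/6)*pi = (7/4)*pi (mod 2*pi)


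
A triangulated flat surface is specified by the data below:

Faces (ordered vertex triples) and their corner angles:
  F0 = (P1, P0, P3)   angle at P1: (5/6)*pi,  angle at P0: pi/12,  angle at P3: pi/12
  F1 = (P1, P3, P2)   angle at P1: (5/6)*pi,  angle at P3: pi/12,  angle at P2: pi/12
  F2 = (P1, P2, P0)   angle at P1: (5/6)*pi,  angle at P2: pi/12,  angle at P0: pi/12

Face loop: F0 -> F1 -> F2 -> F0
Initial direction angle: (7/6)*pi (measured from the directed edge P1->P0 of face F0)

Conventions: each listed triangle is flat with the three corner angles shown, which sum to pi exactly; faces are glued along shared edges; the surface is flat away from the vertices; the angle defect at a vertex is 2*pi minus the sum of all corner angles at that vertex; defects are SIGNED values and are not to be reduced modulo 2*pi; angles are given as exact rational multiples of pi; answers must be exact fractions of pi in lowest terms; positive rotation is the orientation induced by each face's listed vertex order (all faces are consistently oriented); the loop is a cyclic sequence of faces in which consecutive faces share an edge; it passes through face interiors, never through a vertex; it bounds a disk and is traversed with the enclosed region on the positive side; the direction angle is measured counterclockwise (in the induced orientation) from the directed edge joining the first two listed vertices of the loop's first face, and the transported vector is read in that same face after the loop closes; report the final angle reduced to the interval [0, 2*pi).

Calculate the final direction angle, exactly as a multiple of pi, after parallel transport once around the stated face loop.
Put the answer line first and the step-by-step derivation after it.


Answer: final direction angle = (2/3)*pi

enclosed vertex P1: corner angles sum to (5/2)*pi, defect = 2*pi - (5/2)*pi = -pi/2
final direction = starting direction + enclosed defect total, reduced mod 2*pi (induced orientation)
final angle = (7/6)*pi - pi/2 = (2/3)*pi (mod 2*pi)


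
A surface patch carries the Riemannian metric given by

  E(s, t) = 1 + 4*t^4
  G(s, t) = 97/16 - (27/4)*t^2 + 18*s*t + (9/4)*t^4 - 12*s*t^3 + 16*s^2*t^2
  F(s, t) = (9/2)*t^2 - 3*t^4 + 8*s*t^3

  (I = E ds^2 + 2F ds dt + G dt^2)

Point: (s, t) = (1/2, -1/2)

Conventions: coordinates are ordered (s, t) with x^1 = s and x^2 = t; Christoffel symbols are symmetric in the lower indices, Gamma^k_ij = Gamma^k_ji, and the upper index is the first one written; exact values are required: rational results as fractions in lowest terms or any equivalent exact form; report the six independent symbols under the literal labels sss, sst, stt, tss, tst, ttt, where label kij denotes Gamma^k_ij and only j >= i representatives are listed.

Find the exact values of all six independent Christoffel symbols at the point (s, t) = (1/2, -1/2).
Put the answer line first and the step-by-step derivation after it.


Answer: Gamma_sss = 0, Gamma_sst = -64/129, Gamma_stt = 112/129, Gamma_tss = 0, Gamma_tst = -112/129, Gamma_ttt = 196/129

E = 5/4, F = 7/16, G = 113/64 at the point
E_s = 0, E_t = -2, F_s = -1, F_t = 0, G_s = -7/2, G_t = 49/8
EG - F^2 = 129/64;  g^inv = (64/129) * [[113/64, -7/16], [-7/16, 5/4]]
first-kind symbols [ij,l] = (1/2)(d_i g_jl + d_j g_il - d_l g_ij): [ss,s] = E_s/2 = 0, [ss,t] = F_s - E_t/2 = 0, [st,s] = E_t/2 = -1, [st,t] = G_s/2 = -7/4, [tt,s] = F_t - G_s/2 = 7/4, [tt,t] = G_t/2 = 49/16
Gamma^s_ij = (G*[ij,s] - F*[ij,t])/(EG - F^2), Gamma^t_ij = (E*[ij,t] - F*[ij,s])/(EG - F^2)


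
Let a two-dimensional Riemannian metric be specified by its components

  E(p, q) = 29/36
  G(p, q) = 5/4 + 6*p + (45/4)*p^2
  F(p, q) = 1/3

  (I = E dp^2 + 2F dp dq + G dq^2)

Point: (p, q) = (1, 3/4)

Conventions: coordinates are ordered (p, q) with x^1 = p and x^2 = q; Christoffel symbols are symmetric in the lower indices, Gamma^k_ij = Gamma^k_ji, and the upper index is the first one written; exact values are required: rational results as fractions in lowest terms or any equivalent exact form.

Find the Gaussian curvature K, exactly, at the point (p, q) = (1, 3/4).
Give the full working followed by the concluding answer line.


E = 29/36, F = 1/3, G = 37/2, EG - F^2 = 355/24 at the point
E_p = 0, E_q = 0, F_p = 0, F_q = 0, G_p = 57/2, G_q = 0
E_qq = 0, F_pq = 0, G_pp = 45/2
K follows from Brioschi's formula, (det M1 - det M2)/(EG - F^2)^2.
M1 = [[-E_qq/2 + F_pq - G_pp/2, E_p/2, F_p - E_q/2], [F_q - G_p/2, E, F], [G_q/2, F, G]] = [[-45/4, 0, 0], [-57/4, 29/36, 1/3], [0, 1/3, 37/2]]; det M1 = -5325/32
M2 = [[0, E_q/2, G_p/2], [E_q/2, E, F], [G_p/2, F, G]] = [[0, 0, 57/4], [0, 29/36, 1/3], [57/4, 1/3, 37/2]]; det M2 = -10469/64
det M1 - det M2 = -181/64; K = -181/64 / (355/24)^2 = -1629/126025

Answer: K = -1629/126025


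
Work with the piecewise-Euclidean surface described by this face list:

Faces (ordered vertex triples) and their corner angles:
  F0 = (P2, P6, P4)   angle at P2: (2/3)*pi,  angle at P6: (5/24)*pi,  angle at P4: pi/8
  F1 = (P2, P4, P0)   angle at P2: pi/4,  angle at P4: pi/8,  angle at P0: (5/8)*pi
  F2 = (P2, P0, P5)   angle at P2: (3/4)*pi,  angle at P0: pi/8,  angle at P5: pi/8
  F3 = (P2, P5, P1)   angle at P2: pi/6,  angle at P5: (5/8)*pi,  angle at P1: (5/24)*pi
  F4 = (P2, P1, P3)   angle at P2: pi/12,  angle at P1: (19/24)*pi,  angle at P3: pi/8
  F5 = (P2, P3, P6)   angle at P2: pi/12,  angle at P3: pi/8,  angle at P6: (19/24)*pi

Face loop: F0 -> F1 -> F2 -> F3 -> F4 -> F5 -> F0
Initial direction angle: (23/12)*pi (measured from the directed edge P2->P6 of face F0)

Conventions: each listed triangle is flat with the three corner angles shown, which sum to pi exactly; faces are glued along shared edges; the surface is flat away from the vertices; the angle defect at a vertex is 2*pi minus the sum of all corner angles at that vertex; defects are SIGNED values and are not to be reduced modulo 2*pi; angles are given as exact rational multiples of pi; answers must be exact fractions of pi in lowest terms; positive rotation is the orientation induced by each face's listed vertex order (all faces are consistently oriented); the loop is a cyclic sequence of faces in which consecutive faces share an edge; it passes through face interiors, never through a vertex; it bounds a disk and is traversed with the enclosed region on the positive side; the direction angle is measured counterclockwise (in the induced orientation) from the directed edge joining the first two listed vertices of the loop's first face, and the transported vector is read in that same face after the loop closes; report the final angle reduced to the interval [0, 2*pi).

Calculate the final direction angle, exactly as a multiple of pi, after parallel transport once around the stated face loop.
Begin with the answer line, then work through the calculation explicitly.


Answer: final direction angle = (23/12)*pi

enclosed vertex P2: corner angles sum to 2*pi, defect = 2*pi - 2*pi = 0
adding the enclosed defects to the starting angle (mod 2*pi, induced orientation) gives the holonomy
final angle = (23/12)*pi + 0 = (23/12)*pi (mod 2*pi)


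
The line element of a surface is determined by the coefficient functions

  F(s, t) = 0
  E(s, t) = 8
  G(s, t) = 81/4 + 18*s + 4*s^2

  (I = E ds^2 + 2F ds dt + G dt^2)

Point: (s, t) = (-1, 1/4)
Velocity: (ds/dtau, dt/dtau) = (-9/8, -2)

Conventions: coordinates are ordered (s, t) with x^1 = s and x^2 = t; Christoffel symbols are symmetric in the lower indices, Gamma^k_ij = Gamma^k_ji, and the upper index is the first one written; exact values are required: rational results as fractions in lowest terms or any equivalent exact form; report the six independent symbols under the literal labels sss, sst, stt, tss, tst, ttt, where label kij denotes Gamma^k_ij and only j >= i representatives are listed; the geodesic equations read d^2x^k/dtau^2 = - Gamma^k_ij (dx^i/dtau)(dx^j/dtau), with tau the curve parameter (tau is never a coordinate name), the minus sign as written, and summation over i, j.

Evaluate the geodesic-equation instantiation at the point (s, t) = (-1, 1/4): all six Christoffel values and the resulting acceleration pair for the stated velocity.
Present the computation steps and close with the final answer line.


E = 8, F = 0, G = 25/4 at the point
E_s = 0, E_t = 0, F_s = 0, F_t = 0, G_s = 10, G_t = 0
EG - F^2 = 50;  g^inv = (1/50) * [[25/4, 0], [0, 8]]
first-kind symbols [ij,l] = (1/2)(d_i g_jl + d_j g_il - d_l g_ij): [ss,s] = E_s/2 = 0, [ss,t] = F_s - E_t/2 = 0, [st,s] = E_t/2 = 0, [st,t] = G_s/2 = 5, [tt,s] = F_t - G_s/2 = -5, [tt,t] = G_t/2 = 0
Gamma^s_ij = (G*[ij,s] - F*[ij,t])/(EG - F^2), Gamma^t_ij = (E*[ij,t] - F*[ij,s])/(EG - F^2)
Gamma_sss = 0, Gamma_sst = 0, Gamma_stt = -5/8, Gamma_tss = 0, Gamma_tst = 4/5, Gamma_ttt = 0
d^2s/dtau^2 = -(Gamma_sss*(-9/8)^2 + 2*Gamma_sst*(-9/8)*(-2) + Gamma_stt*(-2)^2) = 5/2
d^2t/dtau^2 = -(Gamma_tss*(-9/8)^2 + 2*Gamma_tst*(-9/8)*(-2) + Gamma_ttt*(-2)^2) = -18/5

Answer: Gamma_sss = 0, Gamma_sst = 0, Gamma_stt = -5/8, Gamma_tss = 0, Gamma_tst = 4/5, Gamma_ttt = 0; accelerations (d^2s/dtau^2, d^2t/dtau^2) = (5/2, -18/5)


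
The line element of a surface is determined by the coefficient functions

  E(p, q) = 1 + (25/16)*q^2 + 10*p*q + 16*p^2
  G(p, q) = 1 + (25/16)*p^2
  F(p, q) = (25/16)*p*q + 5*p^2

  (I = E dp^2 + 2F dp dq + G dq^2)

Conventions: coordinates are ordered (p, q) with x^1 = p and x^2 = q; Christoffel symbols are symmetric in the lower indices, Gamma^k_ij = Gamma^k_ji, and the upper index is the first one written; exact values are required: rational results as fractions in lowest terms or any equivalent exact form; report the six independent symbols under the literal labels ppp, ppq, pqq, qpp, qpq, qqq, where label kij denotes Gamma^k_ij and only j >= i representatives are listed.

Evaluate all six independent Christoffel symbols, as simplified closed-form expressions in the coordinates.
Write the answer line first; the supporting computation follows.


Answer: Gamma_ppp = (256*p + 80*q)/(281*p^2 + 160*p*q + 25*q^2 + 16), Gamma_ppq = (80*p + 25*q)/(281*p^2 + 160*p*q + 25*q^2 + 16), Gamma_pqq = 0, Gamma_qpp = 80*p/(281*p^2 + 160*p*q + 25*q^2 + 16), Gamma_qpq = 25*p/(281*p^2 + 160*p*q + 25*q^2 + 16), Gamma_qqq = 0

E = 1 + (25/16)*q^2 + 10*p*q + 16*p^2; F = (25/16)*p*q + 5*p^2; G = 1 + (25/16)*p^2
Gamma^k_ij = (1/2) g^{kl} (d_i g_jl + d_j g_il - d_l g_ij), with g^inv = (1/(EG-F^2)) [[G, -F], [-F, E]]
first partials: E_p = 10*q + 32*p, E_q = (25/8)*q + 10*p, F_p = (25/16)*q + 10*p, F_q = (25/16)*p, G_p = (25/8)*p, G_q = 0
D = EG - F^2 = 1 + (25/16)*q^2 + 10*p*q + (281/16)*p^2
expanded: Gamma^p_pp = (G E_p - 2F F_p + F E_q)/(2D), Gamma^p_pq = (G E_q - F G_p)/(2D), Gamma^p_qq = (2G F_q - G G_p - F G_q)/(2D), Gamma^q_pp = (2E F_p - E E_q - F E_p)/(2D), Gamma^q_pq = (E G_p - F E_q)/(2D), Gamma^q_qq = (E G_q - 2F F_q + F G_p)/(2D); substitute and cancel common factors


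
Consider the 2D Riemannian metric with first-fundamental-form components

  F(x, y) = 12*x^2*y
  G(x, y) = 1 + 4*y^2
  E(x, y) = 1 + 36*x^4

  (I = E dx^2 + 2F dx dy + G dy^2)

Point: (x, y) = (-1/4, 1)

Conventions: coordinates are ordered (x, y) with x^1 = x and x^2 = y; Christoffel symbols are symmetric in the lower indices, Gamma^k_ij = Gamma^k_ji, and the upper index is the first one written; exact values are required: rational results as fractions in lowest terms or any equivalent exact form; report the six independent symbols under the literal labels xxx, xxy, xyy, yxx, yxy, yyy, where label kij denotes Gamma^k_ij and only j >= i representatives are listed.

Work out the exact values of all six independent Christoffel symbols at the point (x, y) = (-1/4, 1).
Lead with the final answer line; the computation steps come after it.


Answer: Gamma_xxx = -72/329, Gamma_xxy = 0, Gamma_xyy = 48/329, Gamma_yxx = -384/329, Gamma_yxy = 0, Gamma_yyy = 256/329

E = 73/64, F = 3/4, G = 5 at the point
E_x = -9/4, E_y = 0, F_x = -6, F_y = 3/4, G_x = 0, G_y = 8
EG - F^2 = 329/64;  g^inv = (64/329) * [[5, -3/4], [-3/4, 73/64]]
first-kind symbols [ij,l] = (1/2)(d_i g_jl + d_j g_il - d_l g_ij): [xx,x] = E_x/2 = -9/8, [xx,y] = F_x - E_y/2 = -6, [xy,x] = E_y/2 = 0, [xy,y] = G_x/2 = 0, [yy,x] = F_y - G_x/2 = 3/4, [yy,y] = G_y/2 = 4
Gamma^x_ij = (G*[ij,x] - F*[ij,y])/(EG - F^2), Gamma^y_ij = (E*[ij,y] - F*[ij,x])/(EG - F^2)


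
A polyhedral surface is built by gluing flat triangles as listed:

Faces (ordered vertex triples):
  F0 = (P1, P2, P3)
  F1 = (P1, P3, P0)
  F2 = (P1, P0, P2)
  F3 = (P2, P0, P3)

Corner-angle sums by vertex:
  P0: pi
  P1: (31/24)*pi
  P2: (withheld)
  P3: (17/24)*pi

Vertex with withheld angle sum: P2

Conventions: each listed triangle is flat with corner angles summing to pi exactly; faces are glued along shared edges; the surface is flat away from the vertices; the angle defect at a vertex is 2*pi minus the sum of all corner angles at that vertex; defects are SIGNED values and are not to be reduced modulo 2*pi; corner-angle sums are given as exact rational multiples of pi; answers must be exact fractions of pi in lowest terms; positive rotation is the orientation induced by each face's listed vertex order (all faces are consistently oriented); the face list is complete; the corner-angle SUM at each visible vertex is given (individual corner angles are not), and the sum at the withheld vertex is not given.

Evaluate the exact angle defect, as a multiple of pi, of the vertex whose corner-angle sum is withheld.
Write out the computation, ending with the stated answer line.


V = 4, E = 6, F = 4; chi = V - E + F = 2
Gauss-Bonnet: total defect = 2*pi*chi = 4*pi; visible defects sum to 3*pi

Answer: defect(P2) = pi


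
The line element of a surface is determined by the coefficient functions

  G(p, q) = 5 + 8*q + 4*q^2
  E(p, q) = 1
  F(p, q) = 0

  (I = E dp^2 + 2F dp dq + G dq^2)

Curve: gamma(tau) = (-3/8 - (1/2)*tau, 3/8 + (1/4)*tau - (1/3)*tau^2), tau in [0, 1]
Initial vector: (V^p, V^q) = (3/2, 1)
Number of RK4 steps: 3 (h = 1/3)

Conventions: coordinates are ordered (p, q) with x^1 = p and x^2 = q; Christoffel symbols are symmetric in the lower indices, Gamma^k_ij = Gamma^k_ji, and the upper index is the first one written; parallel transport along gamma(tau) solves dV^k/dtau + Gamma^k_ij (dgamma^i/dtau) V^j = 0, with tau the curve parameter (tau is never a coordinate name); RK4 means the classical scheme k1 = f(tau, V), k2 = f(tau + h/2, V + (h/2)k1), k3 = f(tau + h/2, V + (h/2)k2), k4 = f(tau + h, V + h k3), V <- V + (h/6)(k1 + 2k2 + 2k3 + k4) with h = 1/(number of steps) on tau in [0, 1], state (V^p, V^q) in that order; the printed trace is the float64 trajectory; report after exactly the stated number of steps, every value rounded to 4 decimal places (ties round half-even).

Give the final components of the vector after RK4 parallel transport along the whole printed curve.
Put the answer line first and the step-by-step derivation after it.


Answer: V^p = 1.5000, V^q = 1.0563

gamma'(tau) = (-1/2, 1/4 - (2/3)*tau); f(tau, V)^k = -Gamma^k_ij(gamma(tau)) gamma'^i(tau) V^j; h = 1/3; intermediate values shown to 6 dp
curve data and Christoffel symbols at the stage parameters:
  tau = 0.000000: gamma = (-0.375000, 0.375000), gamma' = (-0.500000, 0.250000); Gamma_ppp = 0.000000, Gamma_ppq = 0.000000, Gamma_pqq = 0.000000, Gamma_qpp = 0.000000, Gamma_qpq = 0.000000, Gamma_qqq = 0.642336
  tau = 0.166667: gamma = (-0.458333, 0.407407), gamma' = (-0.500000, 0.138889); Gamma_ppp = 0.000000, Gamma_ppq = 0.000000, Gamma_pqq = 0.000000, Gamma_qpp = 0.000000, Gamma_qpq = 0.000000, Gamma_qqq = 0.630899
  tau = 0.333333: gamma = (-0.541667, 0.421296), gamma' = (-0.500000, 0.027778); Gamma_ppp = 0.000000, Gamma_ppq = 0.000000, Gamma_pqq = 0.000000, Gamma_qpp = 0.000000, Gamma_qpq = 0.000000, Gamma_qqq = 0.626099
  tau = 0.500000: gamma = (-0.625000, 0.416667), gamma' = (-0.500000, -0.083333); Gamma_ppp = 0.000000, Gamma_ppq = 0.000000, Gamma_pqq = 0.000000, Gamma_qpp = 0.000000, Gamma_qpq = 0.000000, Gamma_qqq = 0.627692
  tau = 0.666667: gamma = (-0.708333, 0.393519), gamma' = (-0.500000, -0.194444); Gamma_ppp = 0.000000, Gamma_ppq = 0.000000, Gamma_pqq = 0.000000, Gamma_qpp = 0.000000, Gamma_qpq = 0.000000, Gamma_qqq = 0.635760
  tau = 0.833333: gamma = (-0.791667, 0.351852), gamma' = (-0.500000, -0.305556); Gamma_ppp = 0.000000, Gamma_ppq = 0.000000, Gamma_pqq = 0.000000, Gamma_qpp = 0.000000, Gamma_qpq = 0.000000, Gamma_qqq = 0.650710
  tau = 1.000000: gamma = (-0.875000, 0.291667), gamma' = (-0.500000, -0.416667); Gamma_ppp = 0.000000, Gamma_ppq = 0.000000, Gamma_pqq = 0.000000, Gamma_qpp = 0.000000, Gamma_qpq = 0.000000, Gamma_qqq = 0.673303
step 0: V^p = 1.5000, V^q = 1.0000
step 1: k1 = (0.000000, -0.160584), k2 = (0.000000, -0.085280), k3 = (0.000000, -0.086379), k4 = (0.000000, -0.016891); V <- V + (h/6)(k1 + 2k2 + 2k3 + k4): V^p = 1.5000, V^q = 0.9711
step 2: k1 = (0.000000, -0.016888), k2 = (0.000000, 0.050647), k3 = (0.000000, 0.051236), k4 = (0.000000, 0.122155); V <- V + (h/6)(k1 + 2k2 + 2k3 + k4): V^p = 1.5000, V^q = 0.9882
step 3: k1 = (0.000000, 0.122166), k2 = (0.000000, 0.200537), k3 = (0.000000, 0.203134), k4 = (0.000000, 0.296238); V <- V + (h/6)(k1 + 2k2 + 2k3 + k4): V^p = 1.5000, V^q = 1.0563


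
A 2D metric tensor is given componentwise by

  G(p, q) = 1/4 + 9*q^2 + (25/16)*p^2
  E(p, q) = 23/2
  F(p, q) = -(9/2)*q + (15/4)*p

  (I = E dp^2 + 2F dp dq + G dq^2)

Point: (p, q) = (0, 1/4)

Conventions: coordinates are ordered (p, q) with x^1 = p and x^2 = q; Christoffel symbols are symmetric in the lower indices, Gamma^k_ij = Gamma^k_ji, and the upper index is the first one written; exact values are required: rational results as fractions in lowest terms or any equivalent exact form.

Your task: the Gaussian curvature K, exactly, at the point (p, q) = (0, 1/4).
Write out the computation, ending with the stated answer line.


E = 23/2, F = -9/8, G = 13/16, EG - F^2 = 517/64 at the point
E_p = 0, E_q = 0, F_p = 15/4, F_q = -9/2, G_p = 0, G_q = 9/2
E_qq = 0, F_pq = 0, G_pp = 25/8
K follows from Brioschi's formula, (det M1 - det M2)/(EG - F^2)^2.
M1 = [[-E_qq/2 + F_pq - G_pp/2, E_p/2, F_p - E_q/2], [F_q - G_p/2, E, F], [G_q/2, F, G]] = [[-25/16, 0, 15/4], [-9/2, 23/2, -9/8], [9/4, -9/8, 13/16]]; det M1 = -92845/1024
M2 = [[0, E_q/2, G_p/2], [E_q/2, E, F], [G_p/2, F, G]] = [[0, 0, 0], [0, 23/2, -9/8], [0, -9/8, 13/16]]; det M2 = 0
det M1 - det M2 = -92845/1024; K = -92845/1024 / (517/64)^2 = -371380/267289

Answer: K = -371380/267289


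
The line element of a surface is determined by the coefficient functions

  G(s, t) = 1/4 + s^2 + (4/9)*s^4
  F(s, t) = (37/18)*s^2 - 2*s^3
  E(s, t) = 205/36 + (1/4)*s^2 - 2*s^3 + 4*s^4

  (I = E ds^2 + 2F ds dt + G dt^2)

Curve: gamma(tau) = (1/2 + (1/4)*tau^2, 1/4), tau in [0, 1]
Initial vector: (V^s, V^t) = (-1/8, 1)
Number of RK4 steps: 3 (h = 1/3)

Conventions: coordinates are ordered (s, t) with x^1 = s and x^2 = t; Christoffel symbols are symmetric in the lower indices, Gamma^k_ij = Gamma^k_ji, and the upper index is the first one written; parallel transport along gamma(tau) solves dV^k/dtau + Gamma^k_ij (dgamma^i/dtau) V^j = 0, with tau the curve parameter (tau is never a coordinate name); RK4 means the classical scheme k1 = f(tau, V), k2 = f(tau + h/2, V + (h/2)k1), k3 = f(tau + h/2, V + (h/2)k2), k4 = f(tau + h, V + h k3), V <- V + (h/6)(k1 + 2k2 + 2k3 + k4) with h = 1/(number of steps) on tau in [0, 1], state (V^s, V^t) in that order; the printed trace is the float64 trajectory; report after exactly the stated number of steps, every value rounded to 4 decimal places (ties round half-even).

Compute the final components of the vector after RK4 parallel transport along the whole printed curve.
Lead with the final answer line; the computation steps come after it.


Answer: V^s = -0.1072, V^t = 0.7456

gamma'(tau) = ((1/2)*tau, 0); f(tau, V)^k = -Gamma^k_ij(gamma(tau)) gamma'^i(tau) V^j; h = 1/3; intermediate values shown to 6 dp
curve data and Christoffel symbols at the stage parameters:
  tau = 0.000000: gamma = (0.500000, 0.250000), gamma' = (0.000000, 0.000000); Gamma_sss = 0.017284, Gamma_sst = -0.054321, Gamma_stt = -0.108642, Gamma_tss = 1.043990, Gamma_tst = 1.185055, Gamma_ttt = 0.054321
  tau = 0.166667: gamma = (0.506944, 0.250000), gamma' = (0.083333, 0.000000); Gamma_sss = 0.022636, Gamma_sst = -0.055222, Gamma_stt = -0.110638, Gamma_tss = 0.999521, Gamma_tst = 1.188659, Gamma_ttt = 0.055222
  tau = 0.333333: gamma = (0.527778, 0.250000), gamma' = (0.166667, 0.000000); Gamma_sss = 0.040016, Gamma_sst = -0.057732, Gamma_stt = -0.116693, Gamma_tss = 0.865508, Gamma_tst = 1.198039, Gamma_ttt = 0.057732
  tau = 0.500000: gamma = (0.562500, 0.250000), gamma' = (0.250000, 0.000000); Gamma_sss = 0.073231, Gamma_sst = -0.061196, Gamma_stt = -0.126971, Gamma_tss = 0.642495, Gamma_tst = 1.209232, Gamma_ttt = 0.061196
  tau = 0.666667: gamma = (0.611111, 0.250000), gamma' = (0.333333, 0.000000); Gamma_sss = 0.127851, Gamma_sst = -0.064296, Gamma_stt = -0.141612, Gamma_tss = 0.338199, Gamma_tst = 1.216711, Gamma_ttt = 0.064296
  tau = 0.833333: gamma = (0.673611, 0.250000), gamma' = (0.416667, 0.000000); Gamma_sss = 0.209407, Gamma_sst = -0.064861, Gamma_stt = -0.160486, Gamma_tss = -0.025811, Gamma_tst = 1.214886, Gamma_ttt = 0.064861
  tau = 1.000000: gamma = (0.750000, 0.250000), gamma' = (0.500000, 0.000000); Gamma_sss = 0.320194, Gamma_sst = -0.059932, Gamma_stt = -0.182794, Gamma_tss = -0.410993, Gamma_tst = 1.199978, Gamma_ttt = 0.059932
step 0: V^s = -0.1250, V^t = 1.0000
step 1: k1 = (0.000000, 0.000000), k2 = (0.004838, -0.088643), k3 = (0.004768, -0.087247), k4 = (0.010165, -0.176064); V <- V + (h/6)(k1 + 2k2 + 2k3 + k4): V^s = -0.1234, V^t = 0.9707
step 2: k1 = (0.010163, -0.176022), k2 = (0.016629, -0.265030), k3 = (0.016382, -0.260719), k4 = (0.023966, -0.345138); V <- V + (h/6)(k1 + 2k2 + 2k3 + k4): V^s = -0.1178, V^t = 0.8833
step 3: k1 = (0.023952, -0.344962), k2 = (0.032248, -0.419252), k3 = (0.031793, -0.412969), k4 = (0.039508, -0.469412); V <- V + (h/6)(k1 + 2k2 + 2k3 + k4): V^s = -0.1072, V^t = 0.7456


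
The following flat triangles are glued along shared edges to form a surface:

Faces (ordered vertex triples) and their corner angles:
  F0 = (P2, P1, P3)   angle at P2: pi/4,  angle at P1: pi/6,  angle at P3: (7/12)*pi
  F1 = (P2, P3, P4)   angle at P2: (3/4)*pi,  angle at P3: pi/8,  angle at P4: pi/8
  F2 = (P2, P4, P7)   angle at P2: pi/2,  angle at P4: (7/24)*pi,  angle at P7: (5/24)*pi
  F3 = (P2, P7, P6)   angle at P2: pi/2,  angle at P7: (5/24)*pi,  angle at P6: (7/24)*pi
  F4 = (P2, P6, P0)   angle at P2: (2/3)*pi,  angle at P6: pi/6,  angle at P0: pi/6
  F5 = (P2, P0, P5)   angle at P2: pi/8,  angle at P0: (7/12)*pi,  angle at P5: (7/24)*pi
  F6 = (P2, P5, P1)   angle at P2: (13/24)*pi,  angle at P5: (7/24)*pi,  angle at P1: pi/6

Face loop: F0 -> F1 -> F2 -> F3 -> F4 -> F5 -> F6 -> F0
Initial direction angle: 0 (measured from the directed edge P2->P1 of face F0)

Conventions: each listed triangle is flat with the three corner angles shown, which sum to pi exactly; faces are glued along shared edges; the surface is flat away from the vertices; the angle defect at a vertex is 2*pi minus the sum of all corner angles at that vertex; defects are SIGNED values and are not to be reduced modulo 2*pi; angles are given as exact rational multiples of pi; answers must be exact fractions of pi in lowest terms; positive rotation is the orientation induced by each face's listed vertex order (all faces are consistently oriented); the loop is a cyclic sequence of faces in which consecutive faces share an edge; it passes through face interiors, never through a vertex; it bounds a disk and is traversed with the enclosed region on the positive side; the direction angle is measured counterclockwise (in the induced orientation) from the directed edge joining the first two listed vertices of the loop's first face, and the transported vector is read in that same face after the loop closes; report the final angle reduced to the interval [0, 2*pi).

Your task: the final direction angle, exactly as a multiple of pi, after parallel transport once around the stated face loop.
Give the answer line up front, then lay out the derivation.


Answer: final direction angle = (2/3)*pi

enclosed vertex P2: corner angles sum to (10/3)*pi, defect = 2*pi - (10/3)*pi = (-4/3)*pi
holonomy = initial angle + sum of enclosed defects (mod 2*pi), positive in the induced orientation
final angle = 0 - (4/3)*pi = (2/3)*pi (mod 2*pi)


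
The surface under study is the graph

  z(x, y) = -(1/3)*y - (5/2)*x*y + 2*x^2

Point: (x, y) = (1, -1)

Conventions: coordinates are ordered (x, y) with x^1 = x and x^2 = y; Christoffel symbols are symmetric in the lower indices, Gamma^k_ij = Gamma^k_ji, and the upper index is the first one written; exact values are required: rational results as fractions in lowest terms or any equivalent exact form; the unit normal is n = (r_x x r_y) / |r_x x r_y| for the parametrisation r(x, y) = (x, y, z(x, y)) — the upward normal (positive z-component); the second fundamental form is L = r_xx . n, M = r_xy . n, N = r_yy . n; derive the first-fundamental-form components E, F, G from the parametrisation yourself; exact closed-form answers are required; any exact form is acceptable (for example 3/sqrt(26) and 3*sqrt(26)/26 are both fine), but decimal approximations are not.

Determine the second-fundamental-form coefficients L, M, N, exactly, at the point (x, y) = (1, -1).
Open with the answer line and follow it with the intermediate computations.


Answer: L = 12*sqrt(1846)/923, M = -15*sqrt(1846)/1846, N = 0

z_x = 13/2, z_y = -17/6, z_xx = 4, z_xy = -5/2, z_yy = 0
E = 173/4, F = -221/12, G = 325/36; answer radicand W^2 = 923/18
unnormalised second-form numerators: l = 4, m = -5/2, n = 0; L = l/sqrt(923/18), and similarly M = m/sqrt(W^2), N = n/sqrt(W^2)


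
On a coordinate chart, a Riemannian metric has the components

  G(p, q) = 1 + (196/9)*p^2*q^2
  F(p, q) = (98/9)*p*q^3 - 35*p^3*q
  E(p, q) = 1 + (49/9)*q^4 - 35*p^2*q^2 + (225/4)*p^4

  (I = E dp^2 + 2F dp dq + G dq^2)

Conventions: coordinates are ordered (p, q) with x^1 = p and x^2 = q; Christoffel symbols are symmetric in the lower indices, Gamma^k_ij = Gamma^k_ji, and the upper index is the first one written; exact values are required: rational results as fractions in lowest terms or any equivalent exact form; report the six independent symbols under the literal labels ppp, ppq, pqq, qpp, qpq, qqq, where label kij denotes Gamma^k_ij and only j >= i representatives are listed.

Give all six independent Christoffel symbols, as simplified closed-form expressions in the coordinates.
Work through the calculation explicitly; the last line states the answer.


E = 1 + (49/9)*q^4 - 35*p^2*q^2 + (225/4)*p^4; F = (98/9)*p*q^3 - 35*p^3*q; G = 1 + (196/9)*p^2*q^2
Gamma^k_ij = (1/2) g^{kl} (d_i g_jl + d_j g_il - d_l g_ij), with g^inv = (1/(EG-F^2)) [[G, -F], [-F, E]]
first partials: E_p = -70*p*q^2 + 225*p^3, E_q = (196/9)*q^3 - 70*p^2*q, F_p = (98/9)*q^3 - 105*p^2*q, F_q = (98/3)*p*q^2 - 35*p^3, G_p = (392/9)*p*q^2, G_q = (392/9)*p^2*q
D = EG - F^2 = 1 + (49/9)*q^4 - (119/9)*p^2*q^2 + (225/4)*p^4
expanded: Gamma^p_pp = (G E_p - 2F F_p + F E_q)/(2D), Gamma^p_pq = (G E_q - F G_p)/(2D), Gamma^p_qq = (2G F_q - G G_p - F G_q)/(2D), Gamma^q_pp = (2E F_p - E E_q - F E_p)/(2D), Gamma^q_pq = (E G_p - F E_q)/(2D), Gamma^q_qq = (E G_q - 2F F_q + F G_p)/(2D); substitute and cancel common factors

Answer: Gamma_ppp = (4050*p^3 - 1260*p*q^2)/(2025*p^4 - 476*p^2*q^2 + 196*q^4 + 36), Gamma_ppq = (-1260*p^2*q + 392*q^3)/(2025*p^4 - 476*p^2*q^2 + 196*q^4 + 36), Gamma_pqq = (-1260*p^3 + 392*p*q^2)/(2025*p^4 - 476*p^2*q^2 + 196*q^4 + 36), Gamma_qpp = -2520*p^2*q/(2025*p^4 - 476*p^2*q^2 + 196*q^4 + 36), Gamma_qpq = 784*p*q^2/(2025*p^4 - 476*p^2*q^2 + 196*q^4 + 36), Gamma_qqq = 784*p^2*q/(2025*p^4 - 476*p^2*q^2 + 196*q^4 + 36)


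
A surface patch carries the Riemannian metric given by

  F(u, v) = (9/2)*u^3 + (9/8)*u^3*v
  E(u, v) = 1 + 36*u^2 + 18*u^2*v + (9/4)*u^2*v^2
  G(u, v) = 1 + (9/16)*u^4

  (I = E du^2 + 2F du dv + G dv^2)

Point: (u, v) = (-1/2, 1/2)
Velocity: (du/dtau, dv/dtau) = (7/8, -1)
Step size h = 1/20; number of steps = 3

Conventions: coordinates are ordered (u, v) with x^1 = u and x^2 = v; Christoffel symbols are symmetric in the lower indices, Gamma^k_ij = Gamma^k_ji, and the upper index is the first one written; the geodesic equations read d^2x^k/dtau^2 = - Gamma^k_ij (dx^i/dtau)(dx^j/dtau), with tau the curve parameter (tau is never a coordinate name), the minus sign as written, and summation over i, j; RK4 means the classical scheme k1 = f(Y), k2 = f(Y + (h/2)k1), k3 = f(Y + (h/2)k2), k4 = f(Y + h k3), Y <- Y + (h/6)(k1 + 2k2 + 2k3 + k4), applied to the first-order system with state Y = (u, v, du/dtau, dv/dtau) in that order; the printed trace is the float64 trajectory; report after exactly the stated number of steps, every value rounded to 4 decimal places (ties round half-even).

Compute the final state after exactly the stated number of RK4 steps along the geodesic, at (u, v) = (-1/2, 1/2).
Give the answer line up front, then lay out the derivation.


Answer: u = -0.3421, v = 0.3487, du/dtau = 1.2972, dv/dtau = -1.0198

f(Y) = (du/dtau, dv/dtau, -Gamma^u_ij Y'^i Y'^j, -Gamma^v_ij Y'^i Y'^j) with the Gammas evaluated at the stage position; h = 0.050000; intermediate values shown to 6 dp
step 0: u = -0.5000, v = 0.5000, du/dtau = 0.8750, dv/dtau = -1.0000
step 1:
  k1: at (u, v) = (-0.500000, 0.500000), (du/dtau, dv/dtau) = (0.875000, -1.000000); Gamma_uuu = -1.833386, Gamma_uuv = 0.203710, Gamma_uvv = 0.000000, Gamma_vuu = 0.101855, Gamma_vuv = -0.011317, Gamma_vvv = 0.000000; k1 = (0.875000, -1.000000, 1.760178, -0.097788)
  k2: at (u, v) = (-0.478125, 0.475000), (du/dtau, dv/dtau) = (0.919004, -1.002445); Gamma_uuu = -1.901474, Gamma_uuv = 0.203160, Gamma_uvv = 0.000000, Gamma_vuu = 0.101580, Gamma_vuv = -0.010853, Gamma_vvv = 0.000000; k2 = (0.919004, -1.002445, 1.980249, -0.105788)
  k3: at (u, v) = (-0.477025, 0.474939), (du/dtau, dv/dtau) = (0.924506, -1.002645); Gamma_uuu = -1.905100, Gamma_uuv = 0.203082, Gamma_uvv = 0.000000, Gamma_vuu = 0.101541, Gamma_vuv = -0.010824, Gamma_vvv = 0.000000; k3 = (0.924506, -1.002645, 2.004806, -0.106855)
  k4: at (u, v) = (-0.453775, 0.449868), (du/dtau, dv/dtau) = (0.975240, -1.005343); Gamma_uuu = -1.982484, Gamma_uuv = 0.202164, Gamma_uvv = 0.000000, Gamma_vuu = 0.101082, Gamma_vuv = -0.010308, Gamma_vvv = 0.000000; k4 = (0.975240, -1.005343, 2.281951, -0.116351)
  Y <- Y + (h/6)(k1 + 2k2 + 2k3 + k4): u = -0.4539, v = 0.4499, du/dtau = 0.9751, dv/dtau = -1.0053
step 2:
  k1: at (u, v) = (-0.453856, 0.449871), (du/dtau, dv/dtau) = (0.975102, -1.005329); Gamma_uuu = -1.982197, Gamma_uuv = 0.202170, Gamma_uvv = 0.000000, Gamma_vuu = 0.101085, Gamma_vuv = -0.010310, Gamma_vvv = 0.000000; k1 = (0.975102, -1.005329, 2.281094, -0.116328)
  k2: at (u, v) = (-0.429479, 0.424737), (du/dtau, dv/dtau) = (1.032129, -1.008237); Gamma_uuu = -2.068907, Gamma_uuv = 0.200814, Gamma_uvv = 0.000000, Gamma_vuu = 0.100407, Gamma_vuv = -0.009746, Gamma_vvv = 0.000000; k2 = (1.032129, -1.008237, 2.621936, -0.127247)
  k3: at (u, v) = (-0.428053, 0.424665), (du/dtau, dv/dtau) = (1.040650, -1.008510); Gamma_uuu = -2.074306, Gamma_uuv = 0.200673, Gamma_uvv = 0.000000, Gamma_vuu = 0.100337, Gamma_vuv = -0.009707, Gamma_vvv = 0.000000; k3 = (1.040650, -1.008510, 2.667592, -0.129035)
  k4: at (u, v) = (-0.401824, 0.399445), (du/dtau, dv/dtau) = (1.108482, -1.011780); Gamma_uuu = -2.174822, Gamma_uuv = 0.198638, Gamma_uvv = 0.000000, Gamma_vuu = 0.099319, Gamma_vuv = -0.009071, Gamma_vvv = 0.000000; k4 = (1.108482, -1.011780, 3.117832, -0.142384)
  Y <- Y + (h/6)(k1 + 2k2 + 2k3 + k4): u = -0.4019, v = 0.3994, du/dtau = 1.1083, dv/dtau = -1.0118
step 3:
  k1: at (u, v) = (-0.401947, 0.399449), (du/dtau, dv/dtau) = (1.108252, -1.011756); Gamma_uuu = -2.174320, Gamma_uuv = 0.198652, Gamma_uvv = 0.000000, Gamma_vuu = 0.099326, Gamma_vuv = -0.009075, Gamma_vvv = 0.000000; k1 = (1.108252, -1.011756, 3.116038, -0.142345)
  k2: at (u, v) = (-0.374240, 0.374155), (du/dtau, dv/dtau) = (1.186153, -1.015314); Gamma_uuu = -2.288357, Gamma_uuv = 0.195785, Gamma_uvv = 0.000000, Gamma_vuu = 0.097893, Gamma_vuv = -0.008375, Gamma_vvv = 0.000000; k2 = (1.186153, -1.015314, 3.691199, -0.157904)
  k3: at (u, v) = (-0.372293, 0.374066), (du/dtau, dv/dtau) = (1.200532, -1.015703); Gamma_uuu = -2.296929, Gamma_uuv = 0.195500, Gamma_uvv = 0.000000, Gamma_vuu = 0.097750, Gamma_vuv = -0.008320, Gamma_vvv = 0.000000; k3 = (1.200532, -1.015703, 3.787290, -0.161175)
  k4: at (u, v) = (-0.341920, 0.348664), (du/dtau, dv/dtau) = (1.297616, -1.019815); Gamma_uuu = -2.432001, Gamma_uuv = 0.191220, Gamma_uvv = 0.000000, Gamma_vuu = 0.095610, Gamma_vuv = -0.007517, Gamma_vvv = 0.000000; k4 = (1.297616, -1.019815, 4.601116, -0.180885)
  Y <- Y + (h/6)(k1 + 2k2 + 2k3 + k4): u = -0.3421, v = 0.3487, du/dtau = 1.2972, dv/dtau = -1.0198


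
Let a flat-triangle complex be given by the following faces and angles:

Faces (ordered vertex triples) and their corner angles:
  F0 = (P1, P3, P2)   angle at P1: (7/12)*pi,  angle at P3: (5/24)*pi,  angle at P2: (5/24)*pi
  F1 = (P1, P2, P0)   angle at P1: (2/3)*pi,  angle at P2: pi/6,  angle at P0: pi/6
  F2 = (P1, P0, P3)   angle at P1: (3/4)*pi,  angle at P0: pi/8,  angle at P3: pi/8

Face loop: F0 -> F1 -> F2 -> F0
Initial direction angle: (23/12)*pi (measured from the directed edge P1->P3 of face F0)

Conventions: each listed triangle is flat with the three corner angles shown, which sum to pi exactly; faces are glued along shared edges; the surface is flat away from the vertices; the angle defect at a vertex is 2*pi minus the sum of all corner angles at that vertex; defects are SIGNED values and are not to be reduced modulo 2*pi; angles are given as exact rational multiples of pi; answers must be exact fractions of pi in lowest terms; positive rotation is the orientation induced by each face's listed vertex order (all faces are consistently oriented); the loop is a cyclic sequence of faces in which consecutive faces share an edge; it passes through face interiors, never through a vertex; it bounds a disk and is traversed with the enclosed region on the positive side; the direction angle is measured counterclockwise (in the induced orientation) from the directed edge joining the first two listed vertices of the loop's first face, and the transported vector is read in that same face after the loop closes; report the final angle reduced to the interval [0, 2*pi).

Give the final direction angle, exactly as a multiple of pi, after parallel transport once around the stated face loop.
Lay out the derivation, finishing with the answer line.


enclosed vertex P1: corner angles sum to 2*pi, defect = 2*pi - 2*pi = 0
the final direction is the initial angle plus the enclosed defects, taken mod 2*pi in the induced orientation
final angle = (23/12)*pi + 0 = (23/12)*pi (mod 2*pi)

Answer: final direction angle = (23/12)*pi


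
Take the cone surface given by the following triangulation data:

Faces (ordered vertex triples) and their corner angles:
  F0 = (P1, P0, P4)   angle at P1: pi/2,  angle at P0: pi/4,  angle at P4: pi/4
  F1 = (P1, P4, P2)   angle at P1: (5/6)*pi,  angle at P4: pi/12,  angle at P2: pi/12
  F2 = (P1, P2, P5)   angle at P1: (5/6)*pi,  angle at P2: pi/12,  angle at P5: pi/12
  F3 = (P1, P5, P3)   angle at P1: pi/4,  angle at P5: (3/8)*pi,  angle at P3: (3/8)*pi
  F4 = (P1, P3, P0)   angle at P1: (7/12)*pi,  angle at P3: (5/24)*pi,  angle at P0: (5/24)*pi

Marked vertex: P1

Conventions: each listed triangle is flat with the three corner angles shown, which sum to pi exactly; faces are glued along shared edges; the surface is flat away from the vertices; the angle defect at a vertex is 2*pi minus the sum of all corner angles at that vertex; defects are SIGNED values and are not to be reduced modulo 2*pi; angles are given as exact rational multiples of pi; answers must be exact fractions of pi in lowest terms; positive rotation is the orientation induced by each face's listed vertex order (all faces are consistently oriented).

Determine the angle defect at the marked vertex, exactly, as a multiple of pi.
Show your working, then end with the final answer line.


Sum of corner angles at P1: 3*pi
defect = 2*pi - 3*pi

Answer: defect(P1) = -pi


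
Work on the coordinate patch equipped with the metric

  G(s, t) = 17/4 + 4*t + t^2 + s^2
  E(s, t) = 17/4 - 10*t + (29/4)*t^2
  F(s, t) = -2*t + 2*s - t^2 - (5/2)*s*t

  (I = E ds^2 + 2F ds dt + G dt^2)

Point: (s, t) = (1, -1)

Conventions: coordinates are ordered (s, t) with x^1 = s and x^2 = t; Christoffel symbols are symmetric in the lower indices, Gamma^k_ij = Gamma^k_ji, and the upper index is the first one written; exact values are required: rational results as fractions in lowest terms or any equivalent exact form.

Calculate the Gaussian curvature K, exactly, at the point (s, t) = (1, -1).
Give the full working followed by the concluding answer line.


E = 43/2, F = 11/2, G = 9/4, EG - F^2 = 145/8 at the point
E_s = 0, E_t = -49/2, F_s = 9/2, F_t = -5/2, G_s = 2, G_t = 2
E_tt = 29/2, F_st = -5/2, G_ss = 2
Evaluate Brioschi's two determinant matrices M1, M2 and divide by (EG - F^2)^2.
M1 = [[-E_tt/2 + F_st - G_ss/2, E_s/2, F_s - E_t/2], [F_t - G_s/2, E, F], [G_t/2, F, G]] = [[-43/4, 0, 67/4], [-7/2, 43/2, 11/2], [1, 11/2, 9/4]]; det M1 = -28077/32
M2 = [[0, E_t/2, G_s/2], [E_t/2, E, F], [G_s/2, F, G]] = [[0, -49/4, 1], [-49/4, 43/2, 11/2], [1, 11/2, 9/4]]; det M2 = -31609/64
det M1 - det M2 = -24545/64; K = -24545/64 / (145/8)^2 = -4909/4205

Answer: K = -4909/4205
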